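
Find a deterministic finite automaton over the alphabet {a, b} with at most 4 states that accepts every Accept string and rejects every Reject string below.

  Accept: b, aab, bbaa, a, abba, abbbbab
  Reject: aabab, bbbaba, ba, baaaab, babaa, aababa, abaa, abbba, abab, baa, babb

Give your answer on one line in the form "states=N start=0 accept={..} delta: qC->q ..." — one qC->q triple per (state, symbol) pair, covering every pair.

states=3 start=0 accept={0,1} delta: 0a->0 0b->1 1a->2 1b->0 2a->2 2b->2

Grow the machine one transition at a time. Run the examples from 0; the earliest place one falls off (shortest prefix, ties alphabetical) gets sent to the lowest-numbered state that keeps every Accept/Reject pair distinguishable — a pair clashes when both reach the same state with identical unread suffix — and to a fresh state only if none does.
a: 0a undefined. 0a->0: ok.
b: 0b undefined. 0b->0: no, b/aabab meet in 0. Open state 1: 0b->1.
ba: 1a undefined. 1a->0: no, b/aabab meet in 1. 1a->1: no, b/ba meet in 1. Open state 2: 1a->2.
bb: 1b undefined. 1b->0: ok.
baa: 2a undefined. 2a->0: no, b/baaaab meet in 1. 2a->1: no, b/abaa meet in 1. 2a->2: ok.
bab: 2b undefined. 2b->0: no, b/babb meet in 1. 2b->1: no, b/aabab meet in 1. 2b->2: ok.
All examples now run through 3 states with every (state, symbol) defined. Accept strings end in {0,1}, Reject strings end in {2}; accept={0,1}.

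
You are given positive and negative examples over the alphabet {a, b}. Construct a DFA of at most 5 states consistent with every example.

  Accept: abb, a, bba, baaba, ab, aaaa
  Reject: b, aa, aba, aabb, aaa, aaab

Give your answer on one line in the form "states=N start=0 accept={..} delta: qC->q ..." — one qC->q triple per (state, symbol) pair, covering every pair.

states=3 start=0 accept={1} delta: 0a->1 0b->0 1a->2 1b->1 2a->0 2b->0

Fold the examples into a partial DFA from state 0: repeatedly fix the first undefined (state, symbol) met by the shortest-then-alphabetical prefix, trying targets in increasing order and rejecting any under which an Accept and a Reject string meet in one state with the same remainder; add a state when all current targets are rejected. Accepting states are where Accept strings end.
a: 0a undefined. 0a->0: no, abb/aabb meet in 0 with "bb" left. Open state 1: 0a->1.
b: 0b undefined. 0b->0: ok.
aa: 1a undefined. 1a->0: no, a/aaa meet in 1. 1a->1: no, abb/aabb meet in 1 with "bb" left. Open state 2: 1a->2.
ab: 1b undefined. 1b->0: no, abb/b meet in 0. 1b->1: ok.
aaa: 2a undefined. 2a->0: ok.
aab: 2b undefined. 2b->0: ok.
All examples now run through 3 states with every (state, symbol) defined. Accept strings end in {1}, Reject strings end in {0,2}; accept={1}.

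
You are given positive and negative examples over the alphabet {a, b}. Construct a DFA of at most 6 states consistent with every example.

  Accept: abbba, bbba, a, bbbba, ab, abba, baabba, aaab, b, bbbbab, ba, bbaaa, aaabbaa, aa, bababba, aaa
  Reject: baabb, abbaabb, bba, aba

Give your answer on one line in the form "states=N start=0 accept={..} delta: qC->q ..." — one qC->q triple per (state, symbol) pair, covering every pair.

State merging on the prefix tree: take the shortest (then alphabetical) example prefix whose next move is undefined and point that move at state 0, else 1, else 2, ...; a target is out if some Accept/Reject pair would then sit in one state with the same input left (inseparable). If every existing state is out, open a new one.
a: 0a undefined. 0a->0: no, abba/bba meet in 0 with "bba" left. Open state 1: 0a->1.
b: 0b undefined. 0b->0: no, bbba/bba meet in 1. 0b->1: ok.
aa: 1a undefined. 1a->0: no, bababba/bba meet in 1 with "ba" left. 1a->1: ok.
ab: 1b undefined. 1b->0: no, abbba/baabb meet in 1. 1b->1: no, abbba/baabb meet in 1. Open state 2: 1b->2.
aba: 2a undefined. 2a->0: no, bababba/bba meet in 0. 2a->1: no, a/bba meet in 1. 2a->2: no, ab/bba meet in 2. Open state 3: 2a->3.
abb: 2b undefined. 2b->0: ok.
bbaa: 3a undefined. 3a->0: ok.
babab: 3b undefined. 3b->0: ok.
All examples now run through 4 states with every (state, symbol) defined. Accept strings end in {1,2}, Reject strings end in {0,3}; accept={1,2}.

states=4 start=0 accept={1,2} delta: 0a->1 0b->1 1a->1 1b->2 2a->3 2b->0 3a->0 3b->0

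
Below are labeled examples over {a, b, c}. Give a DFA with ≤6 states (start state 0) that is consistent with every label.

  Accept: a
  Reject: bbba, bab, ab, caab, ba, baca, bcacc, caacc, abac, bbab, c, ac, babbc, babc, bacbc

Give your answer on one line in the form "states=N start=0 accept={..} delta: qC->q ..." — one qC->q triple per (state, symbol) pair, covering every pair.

Grow the machine one transition at a time. Run the examples from 0; the earliest place one falls off (shortest prefix, ties alphabetical) gets sent to the lowest-numbered state that keeps every Accept/Reject pair distinguishable — a pair clashes when both reach the same state with identical unread suffix — and to a fresh state only if none does.
a: 0a undefined. 0a->0: ok.
b: 0b undefined. 0b->0: no, a/bbba meet in 0. Open state 1: 0b->1.
c: 0c undefined. 0c->0: no, a/caacc meet in 0. 0c->1: ok.
ba: 1a undefined. 1a->0: no, a/ba meet in 0. 1a->1: ok.
bb: 1b undefined. 1b->0: no, a/bab meet in 0. 1b->1: ok.
bc: 1c undefined. 1c->0: no, a/baca meet in 0. 1c->1: ok.
All examples now run through 2 states with every (state, symbol) defined. Accept strings end in {0}, Reject strings end in {1}; accept={0}.

states=2 start=0 accept={0} delta: 0a->0 0b->1 0c->1 1a->1 1b->1 1c->1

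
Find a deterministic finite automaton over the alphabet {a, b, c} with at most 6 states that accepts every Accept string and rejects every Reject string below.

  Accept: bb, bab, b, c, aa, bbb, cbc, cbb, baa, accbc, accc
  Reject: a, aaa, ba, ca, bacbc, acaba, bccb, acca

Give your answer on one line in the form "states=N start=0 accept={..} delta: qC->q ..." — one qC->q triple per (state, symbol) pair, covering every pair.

states=4 start=0 accept={0,2} delta: 0a->1 0b->0 0c->2 1a->0 1b->0 1c->3 2a->1 2b->0 2c->3 3a->0 3b->1 3c->0

Grow the machine one transition at a time. Run the examples from 0; the earliest place one falls off (shortest prefix, ties alphabetical) gets sent to the lowest-numbered state that keeps every Accept/Reject pair distinguishable — a pair clashes when both reach the same state with identical unread suffix — and to a fresh state only if none does.
a: 0a undefined. 0a->0: no, aa/a meet in 0. Open state 1: 0a->1.
b: 0b undefined. 0b->0: ok.
c: 0c undefined. 0c->0: no, bb/bccb meet in 0. 0c->1: no, c/a meet in 1. Open state 2: 0c->2.
aa: 1a undefined. 1a->0: ok.
ac: 1c undefined. 1c->0: no, c/bacbc meet in 2. 1c->1: no, bb/acca meet in 0. 1c->2: no, cbc/bacbc meet in 2 with "bc" left. Open state 3: 1c->3.
ca: 2a undefined. 2a->0: no, bb/ca meet in 0. 2a->1: ok.
cb: 2b undefined. 2b->0: ok.
aca: 3a undefined. 3a->0: ok.
acc: 3c undefined. 3c->0: ok.
bab: 1b undefined. 1b->0: ok.
bcc: 2c undefined. 2c->0: no, bb/bccb meet in 0. 2c->1: no, bb/bccb meet in 0. 2c->2: no, bb/bccb meet in 0. 2c->3: ok.
bacb: 3b undefined. 3b->0: no, bb/bccb meet in 0. 3b->1: ok.
All examples now run through 4 states with every (state, symbol) defined. Accept strings end in {0,2}, Reject strings end in {1,3}; accept={0,2}.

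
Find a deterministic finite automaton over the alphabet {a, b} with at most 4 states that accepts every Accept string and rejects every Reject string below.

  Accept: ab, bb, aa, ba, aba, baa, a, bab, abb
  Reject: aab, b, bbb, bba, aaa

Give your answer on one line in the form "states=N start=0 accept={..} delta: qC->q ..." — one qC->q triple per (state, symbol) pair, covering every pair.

State merging on the prefix tree: take the shortest (then alphabetical) example prefix whose next move is undefined and point that move at state 0, else 1, else 2, ...; a target is out if some Accept/Reject pair would then sit in one state with the same input left (inseparable). If every existing state is out, open a new one.
a: 0a undefined. 0a->0: no, ab/aab meet in 0 with "b" left. Open state 1: 0a->1.
b: 0b undefined. 0b->0: no, bb/b meet in 0. 0b->1: no, aba/bba meet in 1 with "ba" left. Open state 2: 0b->2.
aa: 1a undefined. 1a->0: no, a/aaa meet in 1. 1a->1: no, ab/aab meet in 1 with "b" left. 1a->2: no, bb/aab meet in 2 with "b" left. Open state 3: 1a->3.
ab: 1b undefined. 1b->0: no, abb/b meet in 2. 1b->1: ok.
ba: 2a undefined. 2a->0: no, bab/b meet in 2. 2a->1: ok.
bb: 2b undefined. 2b->0: no, ab/bba meet in 1. 2b->1: no, ab/bbb meet in 1. 2b->2: no, ab/bba meet in 1. 2b->3: ok.
aaa: 3a undefined. 3a->0: ok.
aab: 3b undefined. 3b->0: ok.
All examples now run through 4 states with every (state, symbol) defined. Accept strings end in {1,3}, Reject strings end in {0,2}; accept={1,3}.

states=4 start=0 accept={1,3} delta: 0a->1 0b->2 1a->3 1b->1 2a->1 2b->3 3a->0 3b->0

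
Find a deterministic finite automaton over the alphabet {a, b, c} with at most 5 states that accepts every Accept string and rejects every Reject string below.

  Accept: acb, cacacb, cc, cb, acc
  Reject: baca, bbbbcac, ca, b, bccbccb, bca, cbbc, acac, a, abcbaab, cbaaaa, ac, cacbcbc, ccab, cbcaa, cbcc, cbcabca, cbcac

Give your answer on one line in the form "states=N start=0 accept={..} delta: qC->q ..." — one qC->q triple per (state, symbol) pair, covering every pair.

states=3 start=0 accept={2} delta: 0a->0 0b->0 0c->1 1a->0 1b->2 1c->2 2a->0 2b->0 2c->0

Fold the examples into a partial DFA from state 0: repeatedly fix the first undefined (state, symbol) met by the shortest-then-alphabetical prefix, trying targets in increasing order and rejecting any under which an Accept and a Reject string meet in one state with the same remainder; add a state when all current targets are rejected. Accepting states are where Accept strings end.
a: 0a undefined. 0a->0: ok.
b: 0b undefined. 0b->0: ok.
c: 0c undefined. 0c->0: no, acb/baca meet in 0. Open state 1: 0c->1.
ca: 1a undefined. 1a->0: ok.
cb: 1b undefined. 1b->0: no, acb/baca meet in 0. 1b->1: no, acb/bbbbcac meet in 1. Open state 2: 1b->2.
cc: 1c undefined. 1c->0: no, cc/baca meet in 0. 1c->1: no, cc/bbbbcac meet in 1. 1c->2: ok.
cba: 2a undefined. 2a->0: ok.
cbb: 2b undefined. 2b->0: ok.
cbc: 2c undefined. 2c->0: ok.
All examples now run through 3 states with every (state, symbol) defined. Accept strings end in {2}, Reject strings end in {0,1}; accept={2}.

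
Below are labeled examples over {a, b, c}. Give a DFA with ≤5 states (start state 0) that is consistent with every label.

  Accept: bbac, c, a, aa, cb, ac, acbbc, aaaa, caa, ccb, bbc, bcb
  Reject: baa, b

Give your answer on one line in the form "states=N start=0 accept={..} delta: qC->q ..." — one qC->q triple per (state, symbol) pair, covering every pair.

Fold the examples into a partial DFA from state 0: repeatedly fix the first undefined (state, symbol) met by the shortest-then-alphabetical prefix, trying targets in increasing order and rejecting any under which an Accept and a Reject string meet in one state with the same remainder; add a state when all current targets are rejected. Accepting states are where Accept strings end.
a: 0a undefined. 0a->0: ok.
b: 0b undefined. 0b->0: no, a/baa meet in 0. Open state 1: 0b->1.
c: 0c undefined. 0c->0: no, cb/b meet in 1. 0c->1: no, c/b meet in 1. Open state 2: 0c->2.
ba: 1a undefined. 1a->0: no, a/baa meet in 0. 1a->1: ok.
bb: 1b undefined. 1b->0: ok.
bc: 1c undefined. 1c->0: no, bcb/baa meet in 1. 1c->1: ok.
ca: 2a undefined. 2a->0: ok.
cb: 2b undefined. 2b->0: no, acbbc/baa meet in 1. 2b->1: no, cb/baa meet in 1. 2b->2: ok.
cc: 2c undefined. 2c->0: no, ccb/baa meet in 1. 2c->1: no, acbbc/baa meet in 1. 2c->2: ok.
All examples now run through 3 states with every (state, symbol) defined. Accept strings end in {0,2}, Reject strings end in {1}; accept={0,2}.

states=3 start=0 accept={0,2} delta: 0a->0 0b->1 0c->2 1a->1 1b->0 1c->1 2a->0 2b->2 2c->2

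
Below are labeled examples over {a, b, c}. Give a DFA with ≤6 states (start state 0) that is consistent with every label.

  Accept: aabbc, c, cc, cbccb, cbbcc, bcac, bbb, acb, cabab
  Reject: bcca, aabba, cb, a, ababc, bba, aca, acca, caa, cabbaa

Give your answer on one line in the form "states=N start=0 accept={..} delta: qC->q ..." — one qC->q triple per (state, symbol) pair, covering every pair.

State merging on the prefix tree: take the shortest (then alphabetical) example prefix whose next move is undefined and point that move at state 0, else 1, else 2, ...; a target is out if some Accept/Reject pair would then sit in one state with the same input left (inseparable). If every existing state is out, open a new one.
a: 0a undefined. 0a->0: no, acb/cb meet in 0 with "cb" left. Open state 1: 0a->1.
b: 0b undefined. 0b->0: ok.
c: 0c undefined. 0c->0: no, c/cb meet in 0. 0c->1: no, c/a meet in 1. Open state 2: 0c->2.
aa: 1a undefined. 1a->0: ok.
ab: 1b undefined. 1b->0: no, aabbc/ababc meet in 2. 1b->1: no, aabbc/ababc meet in 2. 1b->2: ok.
ac: 1c undefined. 1c->0: ok.
ca: 2a undefined. 2a->0: no, aabbc/ababc meet in 2. 2a->1: no, cc/ababc meet in 2 with "c" left. 2a->2: no, aabbc/acca meet in 2. Open state 3: 2a->3.
cb: 2b undefined. 2b->0: no, bbb/cb meet in 0. 2b->1: no, cbccb/aabba meet in 1. 2b->2: no, aabbc/cb meet in 2. 2b->3: ok.
cc: 2c undefined. 2c->0: ok.
caa: 3a undefined. 3a->0: no, cc/caa meet in 0. 3a->1: ok.
cab: 3b undefined. 3b->0: no, aabbc/ababc meet in 2. 3b->1: no, cc/ababc meet in 0. 3b->2: no, cc/ababc meet in 0. 3b->3: no, cc/cabbaa meet in 0. Open state 4: 3b->4.
cbc: 3c undefined. 3c->0: no, cbccb/cb meet in 3. 3c->1: no, bcac/bcca meet in 1. 3c->2: ok.
caba: 4a undefined. 4a->0: ok.
cabb: 4b undefined. 4b->0: no, cc/cabbaa meet in 0. 4b->1: ok.
cbbc: 4c undefined. 4c->0: no, cc/ababc meet in 0. 4c->1: ok.
All examples now run through 5 states with every (state, symbol) defined. Accept strings end in {0,2}, Reject strings end in {1,3}; accept={0,2}.

states=5 start=0 accept={0,2} delta: 0a->1 0b->0 0c->2 1a->0 1b->2 1c->0 2a->3 2b->3 2c->0 3a->1 3b->4 3c->2 4a->0 4b->1 4c->1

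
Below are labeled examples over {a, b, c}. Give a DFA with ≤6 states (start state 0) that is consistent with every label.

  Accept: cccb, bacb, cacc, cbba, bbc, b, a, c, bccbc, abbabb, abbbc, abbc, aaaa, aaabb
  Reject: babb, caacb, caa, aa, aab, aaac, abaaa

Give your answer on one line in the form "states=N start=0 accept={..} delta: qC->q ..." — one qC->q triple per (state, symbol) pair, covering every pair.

State merging on the prefix tree: take the shortest (then alphabetical) example prefix whose next move is undefined and point that move at state 0, else 1, else 2, ...; a target is out if some Accept/Reject pair would then sit in one state with the same input left (inseparable). If every existing state is out, open a new one.
a: 0a undefined. 0a->0: no, b/aab meet in 0 with "b" left. Open state 1: 0a->1.
b: 0b undefined. 0b->0: ok.
c: 0c undefined. 0c->0: ok.
aa: 1a undefined. 1a->0: no, cccb/caacb meet in 0. 1a->1: no, bacb/caacb meet in 1 with "cb" left. Open state 2: 1a->2.
ab: 1b undefined. 1b->0: no, cccb/babb meet in 0. 1b->1: no, cbba/babb meet in 1. 1b->2: ok.
aaa: 2a undefined. 2a->0: no, cccb/aaac meet in 0. 2a->1: no, cbba/abaaa meet in 1. 2a->2: no, aaaa/caa meet in 2. Open state 3: 2a->3.
aab: 2b undefined. 2b->0: no, cccb/babb meet in 0. 2b->1: no, cbba/babb meet in 1. 2b->2: ok.
bac: 1c undefined. 1c->0: ok.
aaaa: 3a undefined. 3a->0: no, cbba/abaaa meet in 1. 3a->1: ok.
aaab: 3b undefined. 3b->0: ok.
aaac: 3c undefined. 3c->0: no, cccb/aaac meet in 0. 3c->1: no, cbba/aaac meet in 1. 3c->2: ok.
abbc: 2c undefined. 2c->0: no, cccb/caacb meet in 0. 2c->1: ok.
All examples now run through 4 states with every (state, symbol) defined. Accept strings end in {0,1}, Reject strings end in {2}; accept={0,1}.

states=4 start=0 accept={0,1} delta: 0a->1 0b->0 0c->0 1a->2 1b->2 1c->0 2a->3 2b->2 2c->1 3a->1 3b->0 3c->2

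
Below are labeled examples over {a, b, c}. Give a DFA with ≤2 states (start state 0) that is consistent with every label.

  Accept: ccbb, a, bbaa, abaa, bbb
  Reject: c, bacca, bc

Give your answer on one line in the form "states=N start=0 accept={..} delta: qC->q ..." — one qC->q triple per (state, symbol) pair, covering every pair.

states=2 start=0 accept={0} delta: 0a->0 0b->0 0c->1 1a->1 1b->0 1c->1

Grow the machine one transition at a time. Run the examples from 0; the earliest place one falls off (shortest prefix, ties alphabetical) gets sent to the lowest-numbered state that keeps every Accept/Reject pair distinguishable — a pair clashes when both reach the same state with identical unread suffix — and to a fresh state only if none does.
a: 0a undefined. 0a->0: ok.
b: 0b undefined. 0b->0: ok.
c: 0c undefined. 0c->0: no, ccbb/c meet in 0. Open state 1: 0c->1.
cc: 1c undefined. 1c->0: no, ccbb/bacca meet in 0. 1c->1: ok.
ccb: 1b undefined. 1b->0: ok.
bacca: 1a undefined. 1a->0: no, ccbb/bacca meet in 0. 1a->1: ok.
All examples now run through 2 states with every (state, symbol) defined. Accept strings end in {0}, Reject strings end in {1}; accept={0}.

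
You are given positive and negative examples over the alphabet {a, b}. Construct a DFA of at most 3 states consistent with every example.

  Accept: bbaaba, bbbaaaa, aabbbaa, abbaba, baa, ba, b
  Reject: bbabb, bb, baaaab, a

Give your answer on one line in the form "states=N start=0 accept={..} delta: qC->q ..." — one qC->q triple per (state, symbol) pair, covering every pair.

State merging on the prefix tree: take the shortest (then alphabetical) example prefix whose next move is undefined and point that move at state 0, else 1, else 2, ...; a target is out if some Accept/Reject pair would then sit in one state with the same input left (inseparable). If every existing state is out, open a new one.
a: 0a undefined. 0a->0: ok.
b: 0b undefined. 0b->0: no, bbaaba/bbabb meet in 0. Open state 1: 0b->1.
ba: 1a undefined. 1a->0: no, baa/a meet in 0. 1a->1: ok.
bb: 1b undefined. 1b->0: ok.
All examples now run through 2 states with every (state, symbol) defined. Accept strings end in {1}, Reject strings end in {0}; accept={1}.

states=2 start=0 accept={1} delta: 0a->0 0b->1 1a->1 1b->0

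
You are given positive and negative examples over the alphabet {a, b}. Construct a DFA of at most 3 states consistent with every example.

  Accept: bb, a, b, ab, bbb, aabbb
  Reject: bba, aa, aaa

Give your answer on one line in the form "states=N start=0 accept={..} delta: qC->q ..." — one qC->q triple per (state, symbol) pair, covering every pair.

states=3 start=0 accept={1} delta: 0a->1 0b->1 1a->2 1b->1 2a->0 2b->0

Grow the machine one transition at a time. Run the examples from 0; the earliest place one falls off (shortest prefix, ties alphabetical) gets sent to the lowest-numbered state that keeps every Accept/Reject pair distinguishable — a pair clashes when both reach the same state with identical unread suffix — and to a fresh state only if none does.
a: 0a undefined. 0a->0: no, a/aa meet in 0. Open state 1: 0a->1.
b: 0b undefined. 0b->0: no, a/bba meet in 1. 0b->1: ok.
aa: 1a undefined. 1a->0: no, a/aaa meet in 1. 1a->1: no, a/aa meet in 1. Open state 2: 1a->2.
ab: 1b undefined. 1b->0: no, a/bba meet in 1. 1b->1: ok.
aaa: 2a undefined. 2a->0: ok.
aab: 2b undefined. 2b->0: ok.
All examples now run through 3 states with every (state, symbol) defined. Accept strings end in {1}, Reject strings end in {0,2}; accept={1}.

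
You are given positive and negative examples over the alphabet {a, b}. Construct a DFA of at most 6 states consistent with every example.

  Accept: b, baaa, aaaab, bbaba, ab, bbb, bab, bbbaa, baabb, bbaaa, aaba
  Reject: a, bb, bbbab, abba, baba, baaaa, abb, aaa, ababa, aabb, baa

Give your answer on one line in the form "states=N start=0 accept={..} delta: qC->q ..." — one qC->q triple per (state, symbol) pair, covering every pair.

states=6 start=0 accept={1,2} delta: 0a->0 0b->1 1a->2 1b->3 2a->4 2b->2 3a->5 3b->2 4a->2 4b->0 5a->1 5b->1

Fold the examples into a partial DFA from state 0: repeatedly fix the first undefined (state, symbol) met by the shortest-then-alphabetical prefix, trying targets in increasing order and rejecting any under which an Accept and a Reject string meet in one state with the same remainder; add a state when all current targets are rejected. Accepting states are where Accept strings end.
a: 0a undefined. 0a->0: ok.
b: 0b undefined. 0b->0: no, b/a meet in 0. Open state 1: 0b->1.
ba: 1a undefined. 1a->0: no, baaa/a meet in 0. 1a->1: no, b/baaaa meet in 1. Open state 2: 1a->2.
bb: 1b undefined. 1b->0: no, bab/bbbab meet in 2 with "b" left. 1b->1: no, b/bb meet in 1. 1b->2: no, bbaaa/baaaa meet in 2 with "aaa" left. Open state 3: 1b->3.
baa: 2a undefined. 2a->0: no, baaa/a meet in 0. 2a->1: no, b/baaaa meet in 1. 2a->2: no, baaa/baaaa meet in 2. 2a->3: no, baaa/abba meet in 3 with "a" left. Open state 4: 2a->4.
bab: 2b undefined. 2b->0: no, bab/a meet in 0. 2b->1: no, aaba/baba meet in 2. 2b->2: ok.
bba: 3a undefined. 3a->0: no, bbaaa/a meet in 0. 3a->1: no, b/abba meet in 1. 3a->2: no, bbaba/baba meet in 4. 3a->3: no, bbaaa/bb meet in 3. 3a->4: no, bbaaa/baaaa meet in 4 with "aa" left. Open state 5: 3a->5.
bbb: 3b undefined. 3b->0: no, b/bbbab meet in 1. 3b->1: no, bab/bbbab meet in 2. 3b->2: ok.
baaa: 4a undefined. 4a->0: no, baaa/a meet in 0. 4a->1: no, bbb/baaaa meet in 2. 4a->2: ok.
baab: 4b undefined. 4b->0: ok.
bbaa: 5a undefined. 5a->0: no, bbaaa/a meet in 0. 5a->1: ok.
bbab: 5b undefined. 5b->0: no, bbaba/a meet in 0. 5b->1: ok.
All examples now run through 6 states with every (state, symbol) defined. Accept strings end in {1,2}, Reject strings end in {0,3,4,5}; accept={1,2}.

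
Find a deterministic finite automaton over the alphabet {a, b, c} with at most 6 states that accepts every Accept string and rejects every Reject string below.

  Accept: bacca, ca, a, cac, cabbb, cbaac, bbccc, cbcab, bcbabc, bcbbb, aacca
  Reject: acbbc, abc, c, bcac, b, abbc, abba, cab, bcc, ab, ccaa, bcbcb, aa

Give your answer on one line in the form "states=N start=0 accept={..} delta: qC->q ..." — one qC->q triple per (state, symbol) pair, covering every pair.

states=5 start=0 accept={1} delta: 0a->1 0b->2 0c->0 1a->0 1b->0 1c->1 2a->0 2b->1 2c->3 3a->2 3b->4 3c->0 4a->2 4b->2 4c->0

Fold the examples into a partial DFA from state 0: repeatedly fix the first undefined (state, symbol) met by the shortest-then-alphabetical prefix, trying targets in increasing order and rejecting any under which an Accept and a Reject string meet in one state with the same remainder; add a state when all current targets are rejected. Accepting states are where Accept strings end.
a: 0a undefined. 0a->0: no, a/aa meet in 0. Open state 1: 0a->1.
b: 0b undefined. 0b->0: no, cac/bcac meet in 0 with "cac" left. 0b->1: no, a/b meet in 1. Open state 2: 0b->2.
c: 0c undefined. 0c->0: ok.
aa: 1a undefined. 1a->0: ok.
ab: 1b undefined. 1b->0: ok.
ac: 1c undefined. 1c->0: no, cac/abc meet in 0. 1c->1: ok.
ba: 2a undefined. 2a->0: ok.
bb: 2b undefined. 2b->0: no, cabbb/abc meet in 0. 2b->1: ok.
bc: 2c undefined. 2c->0: no, bacca/bcac meet in 1. 2c->1: no, bacca/acbbc meet in 1. 2c->2: no, cbcab/acbbc meet in 2. Open state 3: 2c->3.
bca: 3a undefined. 3a->0: no, cbcab/b meet in 2. 3a->1: no, bacca/bcac meet in 1. 3a->2: ok.
bcb: 3b undefined. 3b->0: no, bcbabc/abc meet in 0. 3b->1: no, bcbabc/acbbc meet in 3. 3b->2: no, bcbabc/acbbc meet in 3. 3b->3: no, bcbbb/acbbc meet in 3. Open state 4: 3b->4.
bcc: 3c undefined. 3c->0: ok.
bcba: 4a undefined. 4a->0: no, bcbabc/acbbc meet in 3. 4a->1: no, bcbabc/abc meet in 0. 4a->2: ok.
bcbb: 4b undefined. 4b->0: no, bcbbb/b meet in 2. 4b->1: no, bcbbb/abc meet in 0. 4b->2: ok.
bcbc: 4c undefined. 4c->0: ok.
All examples now run through 5 states with every (state, symbol) defined. Accept strings end in {1}, Reject strings end in {0,2,3}; accept={1}.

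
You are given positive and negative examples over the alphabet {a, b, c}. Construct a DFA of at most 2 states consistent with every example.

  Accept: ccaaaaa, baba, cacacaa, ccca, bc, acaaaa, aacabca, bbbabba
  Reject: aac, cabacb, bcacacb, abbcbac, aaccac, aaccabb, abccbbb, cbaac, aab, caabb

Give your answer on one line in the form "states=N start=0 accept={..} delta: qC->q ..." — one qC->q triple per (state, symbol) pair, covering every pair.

Fold the examples into a partial DFA from state 0: repeatedly fix the first undefined (state, symbol) met by the shortest-then-alphabetical prefix, trying targets in increasing order and rejecting any under which an Accept and a Reject string meet in one state with the same remainder; add a state when all current targets are rejected. Accepting states are where Accept strings end.
a: 0a undefined. 0a->0: ok.
b: 0b undefined. 0b->0: no, baba/aab meet in 0. Open state 1: 0b->1.
c: 0c undefined. 0c->0: no, ccaaaaa/aac meet in 0. 0c->1: ok.
ba: 1a undefined. 1a->0: ok.
bb: 1b undefined. 1b->0: no, baba/cabacb meet in 0. 1b->1: ok.
bc: 1c undefined. 1c->0: ok.
All examples now run through 2 states with every (state, symbol) defined. Accept strings end in {0}, Reject strings end in {1}; accept={0}.

states=2 start=0 accept={0} delta: 0a->0 0b->1 0c->1 1a->0 1b->1 1c->0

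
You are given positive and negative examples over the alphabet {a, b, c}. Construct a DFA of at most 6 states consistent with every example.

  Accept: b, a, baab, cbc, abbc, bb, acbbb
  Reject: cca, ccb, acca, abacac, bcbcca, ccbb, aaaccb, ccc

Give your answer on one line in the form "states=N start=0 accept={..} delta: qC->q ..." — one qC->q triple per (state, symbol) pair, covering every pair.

Grow the machine one transition at a time. Run the examples from 0; the earliest place one falls off (shortest prefix, ties alphabetical) gets sent to the lowest-numbered state that keeps every Accept/Reject pair distinguishable — a pair clashes when both reach the same state with identical unread suffix — and to a fresh state only if none does.
a: 0a undefined. 0a->0: ok.
b: 0b undefined. 0b->0: ok.
c: 0c undefined. 0c->0: no, b/cca meet in 0. Open state 1: 0c->1.
cb: 1b undefined. 1b->0: ok.
cc: 1c undefined. 1c->0: no, b/cca meet in 0. 1c->1: no, b/ccb meet in 0. Open state 2: 1c->2.
cca: 2a undefined. 2a->0: no, b/cca meet in 0. 2a->1: no, cbc/cca meet in 1. 2a->2: ok.
ccb: 2b undefined. 2b->0: no, b/ccb meet in 0. 2b->1: no, b/ccbb meet in 0. 2b->2: ok.
ccc: 2c undefined. 2c->0: no, b/ccc meet in 0. 2c->1: no, cbc/ccc meet in 1. 2c->2: ok.
abaca: 1a undefined. 1a->0: no, cbc/abacac meet in 1. 1a->1: ok.
All examples now run through 3 states with every (state, symbol) defined. Accept strings end in {0,1}, Reject strings end in {2}; accept={0,1}.

states=3 start=0 accept={0,1} delta: 0a->0 0b->0 0c->1 1a->1 1b->0 1c->2 2a->2 2b->2 2c->2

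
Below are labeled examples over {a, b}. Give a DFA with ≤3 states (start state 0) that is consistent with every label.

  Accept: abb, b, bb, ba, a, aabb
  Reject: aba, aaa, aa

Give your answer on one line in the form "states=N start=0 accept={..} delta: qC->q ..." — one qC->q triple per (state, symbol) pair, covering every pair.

states=3 start=0 accept={0,1} delta: 0a->1 0b->0 1a->2 1b->1 2a->2 2b->0

Fold the examples into a partial DFA from state 0: repeatedly fix the first undefined (state, symbol) met by the shortest-then-alphabetical prefix, trying targets in increasing order and rejecting any under which an Accept and a Reject string meet in one state with the same remainder; add a state when all current targets are rejected. Accepting states are where Accept strings end.
a: 0a undefined. 0a->0: no, ba/aba meet in 0 with "ba" left. Open state 1: 0a->1.
b: 0b undefined. 0b->0: ok.
aa: 1a undefined. 1a->0: no, b/aa meet in 0. 1a->1: no, ba/aaa meet in 1. Open state 2: 1a->2.
ab: 1b undefined. 1b->0: no, ba/aba meet in 1. 1b->1: ok.
aaa: 2a undefined. 2a->0: no, b/aaa meet in 0. 2a->1: no, abb/aaa meet in 1. 2a->2: ok.
aab: 2b undefined. 2b->0: ok.
All examples now run through 3 states with every (state, symbol) defined. Accept strings end in {0,1}, Reject strings end in {2}; accept={0,1}.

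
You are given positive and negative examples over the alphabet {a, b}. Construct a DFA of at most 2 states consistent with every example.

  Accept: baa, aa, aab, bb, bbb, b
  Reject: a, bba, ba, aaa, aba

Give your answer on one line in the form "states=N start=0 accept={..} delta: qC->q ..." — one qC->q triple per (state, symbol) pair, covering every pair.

Fold the examples into a partial DFA from state 0: repeatedly fix the first undefined (state, symbol) met by the shortest-then-alphabetical prefix, trying targets in increasing order and rejecting any under which an Accept and a Reject string meet in one state with the same remainder; add a state when all current targets are rejected. Accepting states are where Accept strings end.
a: 0a undefined. 0a->0: no, aa/a meet in 0. Open state 1: 0a->1.
b: 0b undefined. 0b->0: ok.
aa: 1a undefined. 1a->0: ok.
ab: 1b undefined. 1b->0: ok.
All examples now run through 2 states with every (state, symbol) defined. Accept strings end in {0}, Reject strings end in {1}; accept={0}.

states=2 start=0 accept={0} delta: 0a->1 0b->0 1a->0 1b->0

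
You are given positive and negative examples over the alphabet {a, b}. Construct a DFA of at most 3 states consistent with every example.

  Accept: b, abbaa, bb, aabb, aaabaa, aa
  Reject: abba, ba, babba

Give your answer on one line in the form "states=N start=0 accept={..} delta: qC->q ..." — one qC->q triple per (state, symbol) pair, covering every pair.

states=3 start=0 accept={0,1} delta: 0a->0 0b->1 1a->2 1b->1 2a->0 2b->0

Grow the machine one transition at a time. Run the examples from 0; the earliest place one falls off (shortest prefix, ties alphabetical) gets sent to the lowest-numbered state that keeps every Accept/Reject pair distinguishable — a pair clashes when both reach the same state with identical unread suffix — and to a fresh state only if none does.
a: 0a undefined. 0a->0: ok.
b: 0b undefined. 0b->0: no, b/abba meet in 0. Open state 1: 0b->1.
ba: 1a undefined. 1a->0: no, aaabaa/ba meet in 0. 1a->1: no, b/ba meet in 1. Open state 2: 1a->2.
bb: 1b undefined. 1b->0: no, abbaa/abba meet in 0. 1b->1: ok.
bab: 2b undefined. 2b->0: ok.
abbaa: 2a undefined. 2a->0: ok.
All examples now run through 3 states with every (state, symbol) defined. Accept strings end in {0,1}, Reject strings end in {2}; accept={0,1}.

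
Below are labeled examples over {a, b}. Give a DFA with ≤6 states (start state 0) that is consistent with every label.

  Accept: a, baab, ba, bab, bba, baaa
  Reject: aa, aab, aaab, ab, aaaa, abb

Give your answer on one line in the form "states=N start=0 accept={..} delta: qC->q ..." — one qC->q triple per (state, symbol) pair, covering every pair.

states=4 start=0 accept={1,3} delta: 0a->1 0b->2 1a->0 1b->0 2a->3 2b->0 3a->3 3b->1

Fold the examples into a partial DFA from state 0: repeatedly fix the first undefined (state, symbol) met by the shortest-then-alphabetical prefix, trying targets in increasing order and rejecting any under which an Accept and a Reject string meet in one state with the same remainder; add a state when all current targets are rejected. Accepting states are where Accept strings end.
a: 0a undefined. 0a->0: no, a/aa meet in 0. Open state 1: 0a->1.
b: 0b undefined. 0b->0: no, baab/aab meet in 1 with "ab" left. 0b->1: no, baab/aaab meet in 1 with "aab" left. Open state 2: 0b->2.
aa: 1a undefined. 1a->0: ok.
ab: 1b undefined. 1b->0: ok.
ba: 2a undefined. 2a->0: no, baab/aa meet in 0. 2a->1: no, baab/aab meet in 2. 2a->2: no, ba/aab meet in 2. Open state 3: 2a->3.
bb: 2b undefined. 2b->0: ok.
baa: 3a undefined. 3a->0: no, baab/aab meet in 2. 3a->1: no, baab/aa meet in 0. 3a->2: no, baab/aa meet in 0. 3a->3: ok.
bab: 3b undefined. 3b->0: no, baab/aa meet in 0. 3b->1: ok.
All examples now run through 4 states with every (state, symbol) defined. Accept strings end in {1,3}, Reject strings end in {0,2}; accept={1,3}.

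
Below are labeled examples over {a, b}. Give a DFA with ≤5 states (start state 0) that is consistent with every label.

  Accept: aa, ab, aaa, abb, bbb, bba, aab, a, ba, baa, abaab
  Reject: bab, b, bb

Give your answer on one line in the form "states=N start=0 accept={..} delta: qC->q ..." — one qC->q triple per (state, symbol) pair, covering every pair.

states=4 start=0 accept={0,1} delta: 0a->1 0b->2 1a->1 1b->1 2a->0 2b->3 3a->0 3b->0

State merging on the prefix tree: take the shortest (then alphabetical) example prefix whose next move is undefined and point that move at state 0, else 1, else 2, ...; a target is out if some Accept/Reject pair would then sit in one state with the same input left (inseparable). If every existing state is out, open a new one.
a: 0a undefined. 0a->0: no, ab/b meet in 0 with "b" left. Open state 1: 0a->1.
b: 0b undefined. 0b->0: no, ab/bab meet in 1 with "b" left. 0b->1: no, ab/bb meet in 1 with "b" left. Open state 2: 0b->2.
aa: 1a undefined. 1a->0: no, aab/b meet in 2. 1a->1: ok.
ab: 1b undefined. 1b->0: no, abb/b meet in 2. 1b->1: ok.
ba: 2a undefined. 2a->0: ok.
bb: 2b undefined. 2b->0: no, bbb/bab meet in 2. 2b->1: no, aa/bb meet in 1. 2b->2: no, bbb/bab meet in 2. Open state 3: 2b->3.
bba: 3a undefined. 3a->0: ok.
bbb: 3b undefined. 3b->0: ok.
All examples now run through 4 states with every (state, symbol) defined. Accept strings end in {0,1}, Reject strings end in {2,3}; accept={0,1}.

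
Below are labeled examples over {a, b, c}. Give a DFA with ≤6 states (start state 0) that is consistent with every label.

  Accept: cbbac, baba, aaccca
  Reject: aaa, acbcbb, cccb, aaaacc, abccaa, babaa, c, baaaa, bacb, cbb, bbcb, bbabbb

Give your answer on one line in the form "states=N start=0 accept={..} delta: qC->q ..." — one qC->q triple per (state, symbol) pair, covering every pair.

states=4 start=0 accept={3} delta: 0a->0 0b->1 0c->1 1a->1 1b->2 1c->2 2a->3 2b->2 2c->2 3a->0 3b->0 3c->3

Fold the examples into a partial DFA from state 0: repeatedly fix the first undefined (state, symbol) met by the shortest-then-alphabetical prefix, trying targets in increasing order and rejecting any under which an Accept and a Reject string meet in one state with the same remainder; add a state when all current targets are rejected. Accepting states are where Accept strings end.
a: 0a undefined. 0a->0: ok.
b: 0b undefined. 0b->0: no, baba/aaa meet in 0. Open state 1: 0b->1.
c: 0c undefined. 0c->0: no, aaccca/aaa meet in 0. 0c->1: ok.
ba: 1a undefined. 1a->0: no, baba/aaa meet in 0. 1a->1: ok.
bb: 1b undefined. 1b->0: no, cbbac/aaaacc meet in 1 with "c" left. 1b->1: no, cbbac/aaaacc meet in 1 with "c" left. Open state 2: 1b->2.
cc: 1c undefined. 1c->0: no, aaccca/abccaa meet in 1. 1c->1: no, aaccca/aaaacc meet in 1. 1c->2: ok.
bba: 2a undefined. 2a->0: no, baba/aaa meet in 0. 2a->1: no, baba/babaa meet in 1. 2a->2: no, baba/aaaacc meet in 2. Open state 3: 2a->3.
bbc: 2c undefined. 2c->0: no, aaccca/aaa meet in 0. 2c->1: no, aaccca/abccaa meet in 1. 2c->2: ok.
cbb: 2b undefined. 2b->0: no, cbbac/acbcbb meet in 1. 2b->1: no, cbbac/acbcbb meet in 2. 2b->2: ok.
bbab: 3b undefined. 3b->0: ok.
babaa: 3a undefined. 3a->0: ok.
cbbac: 3c undefined. 3c->0: no, cbbac/aaa meet in 0. 3c->1: no, cbbac/c meet in 1. 3c->2: no, cbbac/acbcbb meet in 2. 3c->3: ok.
All examples now run through 4 states with every (state, symbol) defined. Accept strings end in {3}, Reject strings end in {0,1,2}; accept={3}.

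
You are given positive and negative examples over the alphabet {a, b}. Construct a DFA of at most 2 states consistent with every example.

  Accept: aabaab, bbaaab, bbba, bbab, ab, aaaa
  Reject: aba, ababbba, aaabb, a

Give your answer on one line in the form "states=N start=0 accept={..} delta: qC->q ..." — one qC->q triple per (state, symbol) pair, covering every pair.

states=2 start=0 accept={0} delta: 0a->1 0b->1 1a->0 1b->0

Fold the examples into a partial DFA from state 0: repeatedly fix the first undefined (state, symbol) met by the shortest-then-alphabetical prefix, trying targets in increasing order and rejecting any under which an Accept and a Reject string meet in one state with the same remainder; add a state when all current targets are rejected. Accepting states are where Accept strings end.
a: 0a undefined. 0a->0: no, aaaa/a meet in 0. Open state 1: 0a->1.
b: 0b undefined. 0b->0: no, bbba/a meet in 1. 0b->1: ok.
aa: 1a undefined. 1a->0: ok.
ab: 1b undefined. 1b->0: ok.
All examples now run through 2 states with every (state, symbol) defined. Accept strings end in {0}, Reject strings end in {1}; accept={0}.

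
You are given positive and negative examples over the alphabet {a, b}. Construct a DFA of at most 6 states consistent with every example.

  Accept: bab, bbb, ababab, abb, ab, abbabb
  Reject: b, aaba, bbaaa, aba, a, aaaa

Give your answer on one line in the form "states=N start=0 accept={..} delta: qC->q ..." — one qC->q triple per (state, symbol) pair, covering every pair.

State merging on the prefix tree: take the shortest (then alphabetical) example prefix whose next move is undefined and point that move at state 0, else 1, else 2, ...; a target is out if some Accept/Reject pair would then sit in one state with the same input left (inseparable). If every existing state is out, open a new one.
a: 0a undefined. 0a->0: no, ab/b meet in 0 with "b" left. Open state 1: 0a->1.
b: 0b undefined. 0b->0: no, bbb/b meet in 0. 0b->1: ok.
aa: 1a undefined. 1a->0: no, bab/b meet in 1. 1a->1: ok.
ab: 1b undefined. 1b->0: no, bbb/b meet in 1. 1b->1: no, bab/b meet in 1. Open state 2: 1b->2.
aba: 2a undefined. 2a->0: ok.
abb: 2b undefined. 2b->0: no, bbb/aaba meet in 0. 2b->1: no, bbb/b meet in 1. 2b->2: ok.
All examples now run through 3 states with every (state, symbol) defined. Accept strings end in {2}, Reject strings end in {0,1}; accept={2}.

states=3 start=0 accept={2} delta: 0a->1 0b->1 1a->1 1b->2 2a->0 2b->2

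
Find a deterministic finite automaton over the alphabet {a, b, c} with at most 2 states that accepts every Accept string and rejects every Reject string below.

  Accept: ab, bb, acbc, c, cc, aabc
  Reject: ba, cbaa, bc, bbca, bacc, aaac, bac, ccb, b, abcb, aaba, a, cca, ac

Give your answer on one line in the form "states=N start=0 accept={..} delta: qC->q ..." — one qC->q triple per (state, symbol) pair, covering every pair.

states=2 start=0 accept={0} delta: 0a->1 0b->1 0c->0 1a->1 1b->0 1c->1

Grow the machine one transition at a time. Run the examples from 0; the earliest place one falls off (shortest prefix, ties alphabetical) gets sent to the lowest-numbered state that keeps every Accept/Reject pair distinguishable — a pair clashes when both reach the same state with identical unread suffix — and to a fresh state only if none does.
a: 0a undefined. 0a->0: no, ab/b meet in 0 with "b" left. Open state 1: 0a->1.
b: 0b undefined. 0b->0: no, bb/b meet in 0. 0b->1: ok.
c: 0c undefined. 0c->0: ok.
aa: 1a undefined. 1a->0: no, c/ba meet in 0. 1a->1: ok.
ab: 1b undefined. 1b->0: ok.
ac: 1c undefined. 1c->0: no, ab/bc meet in 0. 1c->1: ok.
All examples now run through 2 states with every (state, symbol) defined. Accept strings end in {0}, Reject strings end in {1}; accept={0}.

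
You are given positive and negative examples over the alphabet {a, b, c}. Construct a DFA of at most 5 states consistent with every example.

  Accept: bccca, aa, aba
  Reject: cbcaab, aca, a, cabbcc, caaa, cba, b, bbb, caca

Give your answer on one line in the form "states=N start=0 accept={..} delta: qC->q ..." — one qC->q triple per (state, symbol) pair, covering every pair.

states=4 start=0 accept={2,3} delta: 0a->1 0b->0 0c->2 1a->2 1b->1 1c->0 2a->3 2b->0 2c->0 3a->0 3b->0 3c->0

State merging on the prefix tree: take the shortest (then alphabetical) example prefix whose next move is undefined and point that move at state 0, else 1, else 2, ...; a target is out if some Accept/Reject pair would then sit in one state with the same input left (inseparable). If every existing state is out, open a new one.
a: 0a undefined. 0a->0: no, aa/a meet in 0. Open state 1: 0a->1.
b: 0b undefined. 0b->0: ok.
c: 0c undefined. 0c->0: no, bccca/a meet in 1. 0c->1: no, aba/cba meet in 1 with "ba" left. Open state 2: 0c->2.
aa: 1a undefined. 1a->0: no, aa/b meet in 0. 1a->1: no, aa/a meet in 1. 1a->2: ok.
ab: 1b undefined. 1b->0: no, aba/a meet in 1. 1b->1: ok.
ac: 1c undefined. 1c->0: ok.
ca: 2a undefined. 2a->0: no, aa/caaa meet in 2. 2a->1: no, aa/cabbcc meet in 2. 2a->2: no, aa/caaa meet in 2. Open state 3: 2a->3.
cb: 2b undefined. 2b->0: ok.
bcc: 2c undefined. 2c->0: ok.
caa: 3a undefined. 3a->0: ok.
cab: 3b undefined. 3b->0: ok.
cac: 3c undefined. 3c->0: ok.
All examples now run through 4 states with every (state, symbol) defined. Accept strings end in {2,3}, Reject strings end in {0,1}; accept={2,3}.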